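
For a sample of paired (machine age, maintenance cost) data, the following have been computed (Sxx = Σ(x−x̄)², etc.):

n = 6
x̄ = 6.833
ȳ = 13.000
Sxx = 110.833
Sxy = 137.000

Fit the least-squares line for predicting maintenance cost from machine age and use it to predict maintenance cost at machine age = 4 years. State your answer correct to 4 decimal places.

b = Sxy/Sxx = 137/110.833 = 1.236094
a = ȳ − b·x̄ = 13 − 1.236094·6.833 = 4.553770
ŷ(4) = a + b·4 = 4.553770 + 1.236094·4 = 9.498146

9.4981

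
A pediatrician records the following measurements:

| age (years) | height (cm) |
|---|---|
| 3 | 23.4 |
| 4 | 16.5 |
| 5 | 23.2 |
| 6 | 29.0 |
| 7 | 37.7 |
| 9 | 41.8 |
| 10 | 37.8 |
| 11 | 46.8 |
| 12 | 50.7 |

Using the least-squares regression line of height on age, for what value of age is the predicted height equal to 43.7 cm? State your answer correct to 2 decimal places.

n = 9, Σx = 67, Σy = 306.9, Σxy = 2567.5, Σx² = 581
Sxx = Σx² − (Σx)²/n = 581 − 498.777778 = 82.222222
Sxy = Σxy − (Σx)(Σy)/n = 2567.5 − 2284.7 = 282.8
b = Sxy/Sxx = 282.8/82.222222 = 3.439459
a = ȳ − b·x̄ = 34.1 − 3.439459·7.444444 = 8.495135
Set a + b·x = 43.7: x = (43.7 − 8.495135) / 3.439459 = 10.235581

10.24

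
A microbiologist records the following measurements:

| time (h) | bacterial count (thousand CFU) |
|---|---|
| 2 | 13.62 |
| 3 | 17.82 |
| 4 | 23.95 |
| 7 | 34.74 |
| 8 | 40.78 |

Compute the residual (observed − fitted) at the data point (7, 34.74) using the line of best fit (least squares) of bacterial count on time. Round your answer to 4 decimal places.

n = 5, Σx = 24, Σy = 130.91, Σxy = 745.92, Σx² = 142
Sxx = Σx² − (Σx)²/n = 142 − 115.2 = 26.8
Sxy = Σxy − (Σx)(Σy)/n = 745.92 − 628.368 = 117.552
b = Sxy/Sxx = 117.552/26.8 = 4.386269
a = ȳ − b·x̄ = 26.182 − 4.386269·4.8 = 5.127910
ŷ(7) = 5.127910 + 4.386269·7 = 35.831791
residual = y − ŷ = 34.74 − 35.831791 = -1.091791

-1.0918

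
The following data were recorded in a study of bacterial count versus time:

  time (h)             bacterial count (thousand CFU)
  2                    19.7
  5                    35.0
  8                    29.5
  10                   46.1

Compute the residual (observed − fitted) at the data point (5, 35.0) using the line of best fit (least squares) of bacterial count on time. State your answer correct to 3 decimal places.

5.725

n = 4, Σx = 25, Σy = 130.3, Σxy = 911.4, Σx² = 193
Sxx = Σx² − (Σx)²/n = 193 − 156.25 = 36.75
Sxy = Σxy − (Σx)(Σy)/n = 911.4 − 814.375 = 97.025
b = Sxy/Sxx = 97.025/36.75 = 2.640136
a = ȳ − b·x̄ = 32.575 − 2.640136·6.25 = 16.074150
ŷ(5) = 16.074150 + 2.640136·5 = 29.274830
residual = y − ŷ = 35.0 − 29.274830 = 5.725170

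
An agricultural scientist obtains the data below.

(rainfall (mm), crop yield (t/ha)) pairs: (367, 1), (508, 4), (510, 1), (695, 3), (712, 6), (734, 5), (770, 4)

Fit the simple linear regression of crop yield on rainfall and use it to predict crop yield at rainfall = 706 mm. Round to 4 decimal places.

n = 7, Σx = 4296, Σy = 24, Σxy = 16016, Σx² = 2774478
Sxx = Σx² − (Σx)²/n = 2774478 − 2636516.571429 = 137961.428571
Sxy = Σxy − (Σx)(Σy)/n = 16016 − 14729.142857 = 1286.857143
b = Sxy/Sxx = 1286.857143/137961.428571 = 0.009328
a = ȳ − b·x̄ = 3.428571 − 0.009328·613.714286 = -2.295946
ŷ(706) = a + b·706 = -2.295946 + 0.009328·706 = 4.289381

4.2894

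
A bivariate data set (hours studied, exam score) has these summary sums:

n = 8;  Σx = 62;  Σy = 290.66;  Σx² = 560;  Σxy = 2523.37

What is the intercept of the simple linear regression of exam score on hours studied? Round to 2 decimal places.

Sxx = Σx² − (Σx)²/n = 560 − 480.5 = 79.5
Sxy = Σxy − (Σx)(Σy)/n = 2523.37 − 2252.615 = 270.755
b = Sxy/Sxx = 270.755/79.5 = 3.405723
a = ȳ − b·x̄ = 36.3325 − 3.405723·7.75 = 9.938145

9.94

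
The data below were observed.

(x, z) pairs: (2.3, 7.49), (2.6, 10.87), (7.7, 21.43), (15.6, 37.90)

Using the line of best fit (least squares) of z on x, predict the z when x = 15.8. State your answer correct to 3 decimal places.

38.602

n = 4, Σx = 28.2, Σy = 77.69, Σxy = 801.74, Σx² = 314.7
Sxx = Σx² − (Σx)²/n = 314.7 − 198.81 = 115.89
Sxy = Σxy − (Σx)(Σy)/n = 801.74 − 547.7145 = 254.0255
b = Sxy/Sxx = 254.0255/115.89 = 2.191954
a = ȳ − b·x̄ = 19.4225 − 2.191954·7.05 = 3.969227
ŷ(15.8) = a + b·15.8 = 3.969227 + 2.191954·15.8 = 38.602094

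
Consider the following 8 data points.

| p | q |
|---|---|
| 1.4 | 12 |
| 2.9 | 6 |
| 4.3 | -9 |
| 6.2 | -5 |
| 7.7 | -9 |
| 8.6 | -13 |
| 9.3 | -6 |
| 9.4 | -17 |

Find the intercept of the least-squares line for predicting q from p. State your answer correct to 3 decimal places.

n = 8, Σx = 49.8, Σy = -41, Σxy = -432.2, Σx² = 375.4
Sxx = Σx² − (Σx)²/n = 375.4 − 310.005 = 65.395
Sxy = Σxy − (Σx)(Σy)/n = -432.2 − (-255.225) = -176.975
b = Sxy/Sxx = -176.975/65.395 = -2.706247
a = ȳ − b·x̄ = -5.125 − (-2.706247)·6.225 = 11.721385

11.721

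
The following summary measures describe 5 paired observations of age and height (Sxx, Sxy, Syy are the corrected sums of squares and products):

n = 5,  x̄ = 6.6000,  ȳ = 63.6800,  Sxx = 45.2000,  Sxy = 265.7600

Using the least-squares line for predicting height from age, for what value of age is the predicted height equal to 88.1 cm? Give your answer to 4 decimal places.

b = Sxy/Sxx = 265.76/45.2 = 5.879646
a = ȳ − b·x̄ = 63.68 − 5.879646·6.6 = 24.874336
Set a + b·x = 88.1: x = (88.1 − 24.874336) / 5.879646 = 10.753311

10.7533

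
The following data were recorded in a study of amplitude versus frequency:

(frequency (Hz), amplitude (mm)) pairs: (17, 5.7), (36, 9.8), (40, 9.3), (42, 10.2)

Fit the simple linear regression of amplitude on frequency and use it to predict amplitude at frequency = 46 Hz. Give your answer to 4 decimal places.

n = 4, Σx = 135, Σy = 35, Σxy = 1250.1, Σx² = 4949
Sxx = Σx² − (Σx)²/n = 4949 − 4556.25 = 392.75
Sxy = Σxy − (Σx)(Σy)/n = 1250.1 − 1181.25 = 68.85
b = Sxy/Sxx = 68.85/392.75 = 0.175302
a = ȳ − b·x̄ = 8.75 − 0.175302·33.75 = 2.833546
ŷ(46) = a + b·46 = 2.833546 + 0.175302·46 = 10.897454

10.8975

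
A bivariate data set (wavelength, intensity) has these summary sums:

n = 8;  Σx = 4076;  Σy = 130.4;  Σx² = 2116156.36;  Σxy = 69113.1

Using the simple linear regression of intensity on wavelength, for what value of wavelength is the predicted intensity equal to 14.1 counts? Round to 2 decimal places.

Sxx = Σx² − (Σx)²/n = 2116156.36 − 2076722 = 39434.36
Sxy = Σxy − (Σx)(Σy)/n = 69113.1 − 66438.8 = 2674.3
b = Sxy/Sxx = 2674.3/39434.36 = 0.067816
a = ȳ − b·x̄ = 16.3 − 0.067816·509.5 = -18.252503
Set a + b·x = 14.1: x = (14.1 − (-18.252503)) / 0.067816 = 477.059514

477.06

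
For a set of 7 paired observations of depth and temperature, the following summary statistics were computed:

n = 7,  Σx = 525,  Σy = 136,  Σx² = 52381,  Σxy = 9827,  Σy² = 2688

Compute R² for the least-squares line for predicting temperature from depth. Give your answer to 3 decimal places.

Sxx = Σx² − (Σx)²/n = 52381 − 39375 = 13006
Sxy = Σxy − (Σx)(Σy)/n = 9827 − 10200 = -373
Syy = Σy² − (Σy)²/n = 2688 − 2642.285714 = 45.714286
R² = Sxy²/(Sxx·Syy) = (-373)²/(13006·45.714286) = 0.234003

0.234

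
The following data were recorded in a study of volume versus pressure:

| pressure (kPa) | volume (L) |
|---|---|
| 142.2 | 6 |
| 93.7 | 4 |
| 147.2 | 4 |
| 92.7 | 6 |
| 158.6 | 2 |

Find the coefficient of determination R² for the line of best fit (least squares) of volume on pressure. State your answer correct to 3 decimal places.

0.233

n = 5, Σx = 634.4, Σy = 22, Σxy = 2690.2, Σx² = 84415.62, Σy² = 108
Sxx = Σx² − (Σx)²/n = 84415.62 − 80492.672 = 3922.948
Sxy = Σxy − (Σx)(Σy)/n = 2690.2 − 2791.36 = -101.16
Syy = Σy² − (Σy)²/n = 108 − 96.8 = 11.2
R² = Sxy²/(Sxx·Syy) = (-101.16)²/(3922.948·11.2) = 0.232909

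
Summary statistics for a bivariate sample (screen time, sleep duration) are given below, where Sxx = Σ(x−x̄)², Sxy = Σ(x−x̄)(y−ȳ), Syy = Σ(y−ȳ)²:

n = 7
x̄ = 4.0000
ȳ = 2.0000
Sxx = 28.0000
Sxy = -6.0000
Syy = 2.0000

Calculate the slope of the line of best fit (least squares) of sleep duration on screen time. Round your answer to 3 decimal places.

b = Sxy/Sxx = -6/28 = -0.214286

-0.214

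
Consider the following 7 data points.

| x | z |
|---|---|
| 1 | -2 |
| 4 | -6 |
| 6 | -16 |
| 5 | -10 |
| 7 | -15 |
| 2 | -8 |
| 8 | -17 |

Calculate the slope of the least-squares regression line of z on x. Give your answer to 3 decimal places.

n = 7, Σx = 33, Σy = -74, Σxy = -429, Σx² = 195
Sxx = Σx² − (Σx)²/n = 195 − 155.571429 = 39.428571
Sxy = Σxy − (Σx)(Σy)/n = -429 − (-348.857143) = -80.142857
b = Sxy/Sxx = -80.142857/39.428571 = -2.032609

-2.033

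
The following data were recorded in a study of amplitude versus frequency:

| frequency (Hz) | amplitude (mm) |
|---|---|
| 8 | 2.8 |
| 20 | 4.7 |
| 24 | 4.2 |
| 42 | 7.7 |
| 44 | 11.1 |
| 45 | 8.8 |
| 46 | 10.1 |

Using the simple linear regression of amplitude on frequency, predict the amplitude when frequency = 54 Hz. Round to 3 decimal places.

11.247

n = 7, Σx = 229, Σy = 49.4, Σxy = 1889.6, Σx² = 8881
Sxx = Σx² − (Σx)²/n = 8881 − 7491.571429 = 1389.428571
Sxy = Σxy − (Σx)(Σy)/n = 1889.6 − 1616.085714 = 273.514286
b = Sxy/Sxx = 273.514286/1389.428571 = 0.196854
a = ȳ − b·x̄ = 7.057143 − 0.196854·32.714286 = 0.617212
ŷ(54) = a + b·54 = 0.617212 + 0.196854·54 = 11.247316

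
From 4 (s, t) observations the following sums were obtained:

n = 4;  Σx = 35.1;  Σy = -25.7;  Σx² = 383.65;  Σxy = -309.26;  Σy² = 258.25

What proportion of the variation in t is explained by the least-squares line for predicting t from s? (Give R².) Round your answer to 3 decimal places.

0.995

Sxx = Σx² − (Σx)²/n = 383.65 − 308.0025 = 75.6475
Sxy = Σxy − (Σx)(Σy)/n = -309.26 − (-225.5175) = -83.7425
Syy = Σy² − (Σy)²/n = 258.25 − 165.1225 = 93.1275
R² = Sxy²/(Sxx·Syy) = (-83.7425)²/(75.6475·93.1275) = 0.995450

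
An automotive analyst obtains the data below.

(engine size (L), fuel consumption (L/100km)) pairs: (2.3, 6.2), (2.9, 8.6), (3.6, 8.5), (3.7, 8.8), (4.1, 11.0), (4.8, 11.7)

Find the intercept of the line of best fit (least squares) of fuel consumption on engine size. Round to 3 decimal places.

n = 6, Σx = 21.4, Σy = 54.8, Σxy = 203.62, Σx² = 80.2
Sxx = Σx² − (Σx)²/n = 80.2 − 76.326667 = 3.873333
Sxy = Σxy − (Σx)(Σy)/n = 203.62 − 195.453333 = 8.166667
b = Sxy/Sxx = 8.166667/3.873333 = 2.108434
a = ȳ − b·x̄ = 9.133333 − 2.108434·3.566667 = 1.613253

1.613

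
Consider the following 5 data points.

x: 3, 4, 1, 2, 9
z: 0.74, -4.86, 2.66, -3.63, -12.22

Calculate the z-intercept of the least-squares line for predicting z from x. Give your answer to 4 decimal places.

3.0041

n = 5, Σx = 19, Σy = -17.31, Σxy = -131.8, Σx² = 111
Sxx = Σx² − (Σx)²/n = 111 − 72.2 = 38.8
Sxy = Σxy − (Σx)(Σy)/n = -131.8 − (-65.778) = -66.022
b = Sxy/Sxx = -66.022/38.8 = -1.701598
a = ȳ − b·x̄ = -3.462 − (-1.701598)·3.8 = 3.004072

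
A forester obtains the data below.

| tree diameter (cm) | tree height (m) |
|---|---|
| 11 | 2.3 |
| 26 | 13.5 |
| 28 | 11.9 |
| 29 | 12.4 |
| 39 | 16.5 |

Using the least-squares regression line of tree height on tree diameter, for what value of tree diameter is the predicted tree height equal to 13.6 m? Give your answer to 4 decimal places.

n = 5, Σx = 133, Σy = 56.6, Σxy = 1712.6, Σx² = 3943
Sxx = Σx² − (Σx)²/n = 3943 − 3537.8 = 405.2
Sxy = Σxy − (Σx)(Σy)/n = 1712.6 − 1505.56 = 207.04
b = Sxy/Sxx = 207.04/405.2 = 0.510958
a = ȳ − b·x̄ = 11.32 − 0.510958·26.6 = -2.271471
Set a + b·x = 13.6: x = (13.6 − (-2.271471)) / 0.510958 = 31.062210

31.0622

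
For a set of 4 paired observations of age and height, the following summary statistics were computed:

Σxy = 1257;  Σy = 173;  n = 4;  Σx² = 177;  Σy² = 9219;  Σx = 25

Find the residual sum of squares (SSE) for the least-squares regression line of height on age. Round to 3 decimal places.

248.169

Sxx = Σx² − (Σx)²/n = 177 − 156.25 = 20.75
Sxy = Σxy − (Σx)(Σy)/n = 1257 − 1081.25 = 175.75
Syy = Σy² − (Σy)²/n = 9219 − 7482.25 = 1736.75
b = Sxy/Sxx = 175.75/20.75 = 8.469880
SSE = Syy − b·Sxy = 1736.75 − 8.469880·175.75 = 248.168675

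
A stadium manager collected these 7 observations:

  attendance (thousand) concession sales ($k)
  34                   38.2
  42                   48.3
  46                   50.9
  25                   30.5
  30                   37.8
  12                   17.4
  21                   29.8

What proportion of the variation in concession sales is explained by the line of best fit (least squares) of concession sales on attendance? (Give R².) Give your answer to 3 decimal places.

0.981

n = 7, Σx = 210, Σy = 252.9, Σxy = 8399.9, Σx² = 7146, Σy² = 9932.83
Sxx = Σx² − (Σx)²/n = 7146 − 6300 = 846
Sxy = Σxy − (Σx)(Σy)/n = 8399.9 − 7587 = 812.9
Syy = Σy² − (Σy)²/n = 9932.83 − 9136.915714 = 795.914286
R² = Sxy²/(Sxx·Syy) = (812.9)²/(846·795.914286) = 0.981381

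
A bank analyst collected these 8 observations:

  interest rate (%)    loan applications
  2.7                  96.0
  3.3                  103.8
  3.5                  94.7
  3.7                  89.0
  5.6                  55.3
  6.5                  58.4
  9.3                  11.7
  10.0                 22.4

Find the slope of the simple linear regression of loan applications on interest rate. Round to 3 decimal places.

n = 8, Σx = 44.6, Σy = 531.3, Σxy = 2284.58, Σx² = 304.22
Sxx = Σx² − (Σx)²/n = 304.22 − 248.645 = 55.575
Sxy = Σxy − (Σx)(Σy)/n = 2284.58 − 2961.9975 = -677.4175
b = Sxy/Sxx = -677.4175/55.575 = -12.189249

-12.189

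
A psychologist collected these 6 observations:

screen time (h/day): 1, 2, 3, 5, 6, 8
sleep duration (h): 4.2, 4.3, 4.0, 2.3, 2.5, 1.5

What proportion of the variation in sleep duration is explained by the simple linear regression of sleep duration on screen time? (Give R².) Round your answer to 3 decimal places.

0.925

n = 6, Σx = 25, Σy = 18.8, Σxy = 63.3, Σx² = 139, Σy² = 65.92
Sxx = Σx² − (Σx)²/n = 139 − 104.166667 = 34.833333
Sxy = Σxy − (Σx)(Σy)/n = 63.3 − 78.333333 = -15.033333
Syy = Σy² − (Σy)²/n = 65.92 − 58.906667 = 7.013333
R² = Sxy²/(Sxx·Syy) = (-15.033333)²/(34.833333·7.013333) = 0.925105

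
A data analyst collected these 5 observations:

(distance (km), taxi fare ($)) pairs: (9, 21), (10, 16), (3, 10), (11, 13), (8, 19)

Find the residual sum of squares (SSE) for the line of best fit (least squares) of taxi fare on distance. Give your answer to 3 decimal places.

61.108

n = 5, Σx = 41, Σy = 79, Σxy = 674, Σx² = 375, Σy² = 1327
Sxx = Σx² − (Σx)²/n = 375 − 336.2 = 38.8
Sxy = Σxy − (Σx)(Σy)/n = 674 − 647.8 = 26.2
Syy = Σy² − (Σy)²/n = 1327 − 1248.2 = 78.8
b = Sxy/Sxx = 26.2/38.8 = 0.675258
SSE = Syy − b·Sxy = 78.8 − 0.675258·26.2 = 61.108247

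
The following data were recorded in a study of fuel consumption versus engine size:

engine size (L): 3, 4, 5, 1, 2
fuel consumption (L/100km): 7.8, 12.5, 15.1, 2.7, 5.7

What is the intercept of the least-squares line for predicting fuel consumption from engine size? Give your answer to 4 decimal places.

n = 5, Σx = 15, Σy = 43.8, Σxy = 163, Σx² = 55
Sxx = Σx² − (Σx)²/n = 55 − 45 = 10
Sxy = Σxy − (Σx)(Σy)/n = 163 − 131.4 = 31.6
b = Sxy/Sxx = 31.6/10 = 3.16
a = ȳ − b·x̄ = 8.76 − 3.16·3 = -0.72

-0.7200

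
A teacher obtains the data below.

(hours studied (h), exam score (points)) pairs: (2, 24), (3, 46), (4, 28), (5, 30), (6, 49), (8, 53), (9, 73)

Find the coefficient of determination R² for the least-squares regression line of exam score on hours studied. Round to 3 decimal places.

0.691

n = 7, Σx = 37, Σy = 303, Σxy = 1823, Σx² = 235, Σy² = 14915
Sxx = Σx² − (Σx)²/n = 235 − 195.571429 = 39.428571
Sxy = Σxy − (Σx)(Σy)/n = 1823 − 1601.571429 = 221.428571
Syy = Σy² − (Σy)²/n = 14915 − 13115.571429 = 1799.428571
R² = Sxy²/(Sxx·Syy) = (221.428571)²/(39.428571·1799.428571) = 0.691069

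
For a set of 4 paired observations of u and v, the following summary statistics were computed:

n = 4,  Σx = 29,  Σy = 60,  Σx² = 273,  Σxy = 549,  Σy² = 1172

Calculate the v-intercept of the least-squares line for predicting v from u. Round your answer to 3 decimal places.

Sxx = Σx² − (Σx)²/n = 273 − 210.25 = 62.75
Sxy = Σxy − (Σx)(Σy)/n = 549 − 435 = 114
b = Sxy/Sxx = 114/62.75 = 1.816733
a = ȳ − b·x̄ = 15 − 1.816733·7.25 = 1.828685

1.829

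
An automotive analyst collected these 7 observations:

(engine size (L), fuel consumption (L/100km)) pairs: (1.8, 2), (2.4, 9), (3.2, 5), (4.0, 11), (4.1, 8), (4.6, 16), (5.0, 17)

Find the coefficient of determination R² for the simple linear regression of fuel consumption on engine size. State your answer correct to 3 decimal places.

n = 7, Σx = 25.1, Σy = 68, Σxy = 276.6, Σx² = 98.21, Σy² = 840
Sxx = Σx² − (Σx)²/n = 98.21 − 90.001429 = 8.208571
Sxy = Σxy − (Σx)(Σy)/n = 276.6 − 243.828571 = 32.771429
Syy = Σy² − (Σy)²/n = 840 − 660.571429 = 179.428571
R² = Sxy²/(Sxx·Syy) = (32.771429)²/(8.208571·179.428571) = 0.729175

0.729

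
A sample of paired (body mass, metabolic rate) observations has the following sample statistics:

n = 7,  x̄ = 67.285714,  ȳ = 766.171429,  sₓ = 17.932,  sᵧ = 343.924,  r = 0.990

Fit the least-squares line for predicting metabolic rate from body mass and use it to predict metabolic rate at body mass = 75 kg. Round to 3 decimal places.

912.647

b = r · sᵧ/sₓ = 0.99 · 343.924/17.932 = 18.987551
a = ȳ − b·x̄ = 766.171429 − 18.987551·67.285714 = -511.419480
ŷ(75) = a + b·75 = -511.419480 + 18.987551·75 = 912.646826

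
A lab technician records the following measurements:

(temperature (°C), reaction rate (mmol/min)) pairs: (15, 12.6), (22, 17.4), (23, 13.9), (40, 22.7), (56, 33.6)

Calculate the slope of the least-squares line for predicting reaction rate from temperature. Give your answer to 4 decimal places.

n = 5, Σx = 156, Σy = 100.2, Σxy = 3681.1, Σx² = 5974
Sxx = Σx² − (Σx)²/n = 5974 − 4867.2 = 1106.8
Sxy = Σxy − (Σx)(Σy)/n = 3681.1 − 3126.24 = 554.86
b = Sxy/Sxx = 554.86/1106.8 = 0.501319

0.5013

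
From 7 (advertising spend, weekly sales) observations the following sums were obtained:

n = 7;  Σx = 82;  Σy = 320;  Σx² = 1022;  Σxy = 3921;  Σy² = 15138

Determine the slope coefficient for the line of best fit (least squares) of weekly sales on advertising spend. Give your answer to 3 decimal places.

Sxx = Σx² − (Σx)²/n = 1022 − 960.571429 = 61.428571
Sxy = Σxy − (Σx)(Σy)/n = 3921 − 3748.571429 = 172.428571
b = Sxy/Sxx = 172.428571/61.428571 = 2.806977

2.807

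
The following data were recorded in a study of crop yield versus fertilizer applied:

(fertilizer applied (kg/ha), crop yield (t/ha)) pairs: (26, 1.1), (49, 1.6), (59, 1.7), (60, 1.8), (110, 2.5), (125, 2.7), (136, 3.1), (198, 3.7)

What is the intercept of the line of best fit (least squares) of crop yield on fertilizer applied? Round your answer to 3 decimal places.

n = 8, Σx = 763, Σy = 18.2, Σxy = 2082, Σx² = 95583
Sxx = Σx² − (Σx)²/n = 95583 − 72771.125 = 22811.875
Sxy = Σxy − (Σx)(Σy)/n = 2082 − 1735.825 = 346.175
b = Sxy/Sxx = 346.175/22811.875 = 0.015175
a = ȳ − b·x̄ = 2.275 − 0.015175·95.375 = 0.827664

0.828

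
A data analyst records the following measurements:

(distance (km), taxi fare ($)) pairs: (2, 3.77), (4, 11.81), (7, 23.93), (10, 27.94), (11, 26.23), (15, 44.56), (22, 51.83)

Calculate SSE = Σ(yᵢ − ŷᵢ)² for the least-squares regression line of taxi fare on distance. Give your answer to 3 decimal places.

91.265

n = 7, Σx = 71, Σy = 190.07, Σxy = 2598.88, Σx² = 999, Σy² = 6866.9329
Sxx = Σx² − (Σx)²/n = 999 − 720.142857 = 278.857143
Sxy = Σxy − (Σx)(Σy)/n = 2598.88 − 1927.852857 = 671.027143
Syy = Σy² − (Σy)²/n = 6866.9329 − 5160.943557 = 1705.989343
b = Sxy/Sxx = 671.027143/278.857143 = 2.406347
SSE = Syy − b·Sxy = 1705.989343 − 2.406347·671.027143 = 91.264965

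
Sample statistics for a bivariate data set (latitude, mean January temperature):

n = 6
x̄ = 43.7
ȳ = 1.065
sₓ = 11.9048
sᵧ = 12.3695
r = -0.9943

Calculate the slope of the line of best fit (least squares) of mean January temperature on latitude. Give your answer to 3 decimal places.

b = r · sᵧ/sₓ = -0.9943 · 12.3695/11.9048 = -1.033112

-1.033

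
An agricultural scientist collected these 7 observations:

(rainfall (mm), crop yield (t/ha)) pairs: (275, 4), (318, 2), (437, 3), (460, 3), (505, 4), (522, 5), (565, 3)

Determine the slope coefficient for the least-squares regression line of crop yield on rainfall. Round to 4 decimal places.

0.0027

n = 7, Σx = 3082, Σy = 24, Σxy = 10752, Σx² = 1426052
Sxx = Σx² − (Σx)²/n = 1426052 − 1356960.571429 = 69091.428571
Sxy = Σxy − (Σx)(Σy)/n = 10752 − 10566.857143 = 185.142857
b = Sxy/Sxx = 185.142857/69091.428571 = 0.002680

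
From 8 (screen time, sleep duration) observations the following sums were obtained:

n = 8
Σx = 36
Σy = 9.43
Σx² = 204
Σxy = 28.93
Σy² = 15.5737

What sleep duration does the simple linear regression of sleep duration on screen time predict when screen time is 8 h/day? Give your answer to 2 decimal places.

0.05

Sxx = Σx² − (Σx)²/n = 204 − 162 = 42
Sxy = Σxy − (Σx)(Σy)/n = 28.93 − 42.435 = -13.505
b = Sxy/Sxx = -13.505/42 = -0.321548
a = ȳ − b·x̄ = 1.17875 − (-0.321548)·4.5 = 2.625714
ŷ(8) = a + b·8 = 2.625714 + (-0.321548)·8 = 0.053333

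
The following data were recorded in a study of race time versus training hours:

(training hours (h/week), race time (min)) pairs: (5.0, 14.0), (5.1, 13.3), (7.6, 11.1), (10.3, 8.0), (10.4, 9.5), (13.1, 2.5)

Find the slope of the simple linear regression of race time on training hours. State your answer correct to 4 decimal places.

-1.2384

n = 6, Σx = 51.5, Σy = 58.4, Σxy = 436.14, Σx² = 494.63
Sxx = Σx² − (Σx)²/n = 494.63 − 442.041667 = 52.588333
Sxy = Σxy − (Σx)(Σy)/n = 436.14 − 501.266667 = -65.126667
b = Sxy/Sxx = -65.126667/52.588333 = -1.238424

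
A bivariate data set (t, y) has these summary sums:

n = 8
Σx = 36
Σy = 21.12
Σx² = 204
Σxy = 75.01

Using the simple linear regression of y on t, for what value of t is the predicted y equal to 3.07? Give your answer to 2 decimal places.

3.60

Sxx = Σx² − (Σx)²/n = 204 − 162 = 42
Sxy = Σxy − (Σx)(Σy)/n = 75.01 − 95.04 = -20.03
b = Sxy/Sxx = -20.03/42 = -0.476905
a = ȳ − b·x̄ = 2.64 − (-0.476905)·4.5 = 4.786071
Set a + b·x = 3.07: x = (3.07 − 4.786071) / (-0.476905) = 3.598352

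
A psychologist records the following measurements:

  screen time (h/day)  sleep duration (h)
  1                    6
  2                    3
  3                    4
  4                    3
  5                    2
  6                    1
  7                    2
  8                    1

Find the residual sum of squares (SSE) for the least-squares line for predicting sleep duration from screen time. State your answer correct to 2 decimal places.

4.62

n = 8, Σx = 36, Σy = 22, Σxy = 74, Σx² = 204, Σy² = 80
Sxx = Σx² − (Σx)²/n = 204 − 162 = 42
Sxy = Σxy − (Σx)(Σy)/n = 74 − 99 = -25
Syy = Σy² − (Σy)²/n = 80 − 60.5 = 19.5
b = Sxy/Sxx = -25/42 = -0.595238
SSE = Syy − b·Sxy = 19.5 − (-0.595238)·(-25) = 4.619048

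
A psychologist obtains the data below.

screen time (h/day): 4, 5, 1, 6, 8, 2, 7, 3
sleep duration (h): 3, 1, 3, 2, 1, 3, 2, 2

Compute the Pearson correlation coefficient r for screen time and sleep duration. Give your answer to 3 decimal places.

n = 8, Σx = 36, Σy = 17, Σxy = 66, Σx² = 204, Σy² = 41
Sxx = Σx² − (Σx)²/n = 204 − 162 = 42
Sxy = Σxy − (Σx)(Σy)/n = 66 − 76.5 = -10.5
Syy = Σy² − (Σy)²/n = 41 − 36.125 = 4.875
r = Sxy/√(Sxx·Syy) = -10.5/√(204.75) = -10.5/14.309088 = -0.733799

-0.734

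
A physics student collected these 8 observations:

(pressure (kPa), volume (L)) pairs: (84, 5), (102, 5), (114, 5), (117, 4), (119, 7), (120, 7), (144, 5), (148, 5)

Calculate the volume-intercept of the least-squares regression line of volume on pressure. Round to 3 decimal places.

5.158

n = 8, Σx = 948, Σy = 43, Σxy = 5101, Σx² = 115346
Sxx = Σx² − (Σx)²/n = 115346 − 112338 = 3008
Sxy = Σxy − (Σx)(Σy)/n = 5101 − 5095.5 = 5.5
b = Sxy/Sxx = 5.5/3008 = 0.001828
a = ȳ − b·x̄ = 5.375 − 0.001828·118.5 = 5.158328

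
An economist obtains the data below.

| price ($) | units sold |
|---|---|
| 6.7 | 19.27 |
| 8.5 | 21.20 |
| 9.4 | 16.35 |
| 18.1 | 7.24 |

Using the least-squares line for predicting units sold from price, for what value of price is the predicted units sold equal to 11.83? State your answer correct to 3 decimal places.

14.277

n = 4, Σx = 42.7, Σy = 64.06, Σxy = 594.043, Σx² = 533.11
Sxx = Σx² − (Σx)²/n = 533.11 − 455.8225 = 77.2875
Sxy = Σxy − (Σx)(Σy)/n = 594.043 − 683.8405 = -89.7975
b = Sxy/Sxx = -89.7975/77.2875 = -1.161863
a = ȳ − b·x̄ = 16.015 − (-1.161863)·10.675 = 28.417889
Set a + b·x = 11.83: x = (11.83 − 28.417889) / (-1.161863) = 14.276973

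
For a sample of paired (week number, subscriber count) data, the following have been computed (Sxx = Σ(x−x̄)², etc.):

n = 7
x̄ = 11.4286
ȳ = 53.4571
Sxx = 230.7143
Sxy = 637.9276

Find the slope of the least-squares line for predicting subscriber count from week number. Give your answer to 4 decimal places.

b = Sxy/Sxx = 637.9276/230.7143 = 2.765011

2.7650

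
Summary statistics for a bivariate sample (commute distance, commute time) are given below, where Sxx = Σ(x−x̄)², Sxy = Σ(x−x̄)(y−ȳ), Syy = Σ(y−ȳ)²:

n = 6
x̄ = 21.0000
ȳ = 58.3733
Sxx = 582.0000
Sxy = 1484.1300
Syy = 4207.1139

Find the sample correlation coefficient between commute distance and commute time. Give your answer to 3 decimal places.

r = Sxy/√(Sxx·Syy) = 1484.13/√(2448540.2898) = 1484.13/1564.781227 = 0.948458

0.948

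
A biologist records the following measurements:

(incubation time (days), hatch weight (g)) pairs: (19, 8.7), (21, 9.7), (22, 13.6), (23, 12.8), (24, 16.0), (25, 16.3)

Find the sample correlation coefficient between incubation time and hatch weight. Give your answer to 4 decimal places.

n = 6, Σx = 134, Σy = 77.1, Σxy = 1754.1, Σx² = 3016, Σy² = 1040.27
Sxx = Σx² − (Σx)²/n = 3016 − 2992.666667 = 23.333333
Sxy = Σxy − (Σx)(Σy)/n = 1754.1 − 1721.9 = 32.2
Syy = Σy² − (Σy)²/n = 1040.27 − 990.735 = 49.535
r = Sxy/√(Sxx·Syy) = 32.2/√(1155.816667) = 32.2/33.997304 = 0.947134

0.9471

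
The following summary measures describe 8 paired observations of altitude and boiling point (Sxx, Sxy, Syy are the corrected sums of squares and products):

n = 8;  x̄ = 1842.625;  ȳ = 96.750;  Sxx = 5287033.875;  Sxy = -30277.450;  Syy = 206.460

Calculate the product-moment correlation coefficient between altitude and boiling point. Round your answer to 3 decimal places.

r = Sxy/√(Sxx·Syy) = -30277.45/√(1091561013.8325) = -30277.45/33038.780453 = -0.916422

-0.916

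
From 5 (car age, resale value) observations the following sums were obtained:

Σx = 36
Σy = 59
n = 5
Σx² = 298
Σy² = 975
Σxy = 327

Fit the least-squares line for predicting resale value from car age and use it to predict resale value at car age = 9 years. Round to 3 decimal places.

Sxx = Σx² − (Σx)²/n = 298 − 259.2 = 38.8
Sxy = Σxy − (Σx)(Σy)/n = 327 − 424.8 = -97.8
b = Sxy/Sxx = -97.8/38.8 = -2.520619
a = ȳ − b·x̄ = 11.8 − (-2.520619)·7.2 = 29.948454
ŷ(9) = a + b·9 = 29.948454 + (-2.520619)·9 = 7.262887

7.263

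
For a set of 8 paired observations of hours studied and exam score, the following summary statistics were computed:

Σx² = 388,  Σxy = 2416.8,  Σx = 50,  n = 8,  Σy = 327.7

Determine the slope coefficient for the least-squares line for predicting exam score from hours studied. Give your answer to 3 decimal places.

4.883

Sxx = Σx² − (Σx)²/n = 388 − 312.5 = 75.5
Sxy = Σxy − (Σx)(Σy)/n = 2416.8 − 2048.125 = 368.675
b = Sxy/Sxx = 368.675/75.5 = 4.883113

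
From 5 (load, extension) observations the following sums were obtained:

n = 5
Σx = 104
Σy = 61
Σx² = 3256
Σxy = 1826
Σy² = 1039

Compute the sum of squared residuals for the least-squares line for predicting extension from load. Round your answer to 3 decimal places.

10.693

Sxx = Σx² − (Σx)²/n = 3256 − 2163.2 = 1092.8
Sxy = Σxy − (Σx)(Σy)/n = 1826 − 1268.8 = 557.2
Syy = Σy² − (Σy)²/n = 1039 − 744.2 = 294.8
b = Sxy/Sxx = 557.2/1092.8 = 0.509883
SSE = Syy − b·Sxy = 294.8 − 0.509883·557.2 = 10.693265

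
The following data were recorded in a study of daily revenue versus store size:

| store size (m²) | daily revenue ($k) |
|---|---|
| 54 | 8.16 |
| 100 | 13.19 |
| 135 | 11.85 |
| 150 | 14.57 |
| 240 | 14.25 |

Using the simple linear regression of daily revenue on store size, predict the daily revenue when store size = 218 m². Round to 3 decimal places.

14.747

n = 5, Σx = 679, Σy = 62.02, Σxy = 8964.89, Σx² = 111241
Sxx = Σx² − (Σx)²/n = 111241 − 92208.2 = 19032.8
Sxy = Σxy − (Σx)(Σy)/n = 8964.89 − 8422.316 = 542.574
b = Sxy/Sxx = 542.574/19032.8 = 0.028507
a = ȳ − b·x̄ = 12.404 − 0.028507·135.8 = 8.532707
ŷ(218) = a + b·218 = 8.532707 + 0.028507·218 = 14.747301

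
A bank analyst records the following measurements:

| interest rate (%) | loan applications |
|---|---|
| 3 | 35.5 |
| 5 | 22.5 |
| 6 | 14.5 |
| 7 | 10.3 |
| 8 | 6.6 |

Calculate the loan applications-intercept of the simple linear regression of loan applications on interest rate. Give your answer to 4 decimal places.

n = 5, Σx = 29, Σy = 89.4, Σxy = 430.9, Σx² = 183
Sxx = Σx² − (Σx)²/n = 183 − 168.2 = 14.8
Sxy = Σxy − (Σx)(Σy)/n = 430.9 − 518.52 = -87.62
b = Sxy/Sxx = -87.62/14.8 = -5.920270
a = ȳ − b·x̄ = 17.88 − (-5.920270)·5.8 = 52.217568

52.2176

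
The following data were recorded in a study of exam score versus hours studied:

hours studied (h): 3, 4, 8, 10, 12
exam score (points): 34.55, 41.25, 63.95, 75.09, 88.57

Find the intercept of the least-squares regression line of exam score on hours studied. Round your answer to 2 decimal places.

17.09

n = 5, Σx = 37, Σy = 303.41, Σxy = 2593.99, Σx² = 333
Sxx = Σx² − (Σx)²/n = 333 − 273.8 = 59.2
Sxy = Σxy − (Σx)(Σy)/n = 2593.99 − 2245.234 = 348.756
b = Sxy/Sxx = 348.756/59.2 = 5.891149
a = ȳ − b·x̄ = 60.682 − 5.891149·7.4 = 17.0875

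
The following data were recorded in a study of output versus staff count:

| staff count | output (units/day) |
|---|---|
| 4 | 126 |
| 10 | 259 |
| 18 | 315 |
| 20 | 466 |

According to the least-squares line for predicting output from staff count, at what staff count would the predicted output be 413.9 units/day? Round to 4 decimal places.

n = 4, Σx = 52, Σy = 1166, Σxy = 18084, Σx² = 840
Sxx = Σx² − (Σx)²/n = 840 − 676 = 164
Sxy = Σxy − (Σx)(Σy)/n = 18084 − 15158 = 2926
b = Sxy/Sxx = 2926/164 = 17.841463
a = ȳ − b·x̄ = 291.5 − 17.841463·13 = 59.560976
Set a + b·x = 413.9: x = (413.9 − 59.560976) / 17.841463 = 19.860424

19.8604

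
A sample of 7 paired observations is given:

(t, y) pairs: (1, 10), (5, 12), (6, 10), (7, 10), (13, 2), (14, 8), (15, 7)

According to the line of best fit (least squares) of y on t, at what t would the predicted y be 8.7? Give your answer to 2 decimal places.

n = 7, Σx = 61, Σy = 59, Σxy = 443, Σx² = 701
Sxx = Σx² − (Σx)²/n = 701 − 531.571429 = 169.428571
Sxy = Σxy − (Σx)(Σy)/n = 443 − 514.142857 = -71.142857
b = Sxy/Sxx = -71.142857/169.428571 = -0.419899
a = ȳ − b·x̄ = 8.428571 − (-0.419899)·8.714286 = 12.087690
Set a + b·x = 8.7: x = (8.7 − 12.087690) / (-0.419899) = 8.067871

8.07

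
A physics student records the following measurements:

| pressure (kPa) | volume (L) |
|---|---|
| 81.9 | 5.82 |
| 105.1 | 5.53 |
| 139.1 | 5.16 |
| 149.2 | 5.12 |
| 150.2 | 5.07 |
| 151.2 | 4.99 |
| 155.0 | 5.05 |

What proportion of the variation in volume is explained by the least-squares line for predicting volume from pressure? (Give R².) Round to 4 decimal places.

0.9844

n = 7, Σx = 931.7, Σy = 36.74, Σxy = 4838.273, Σx² = 128809.55, Σy² = 193.4008
Sxx = Σx² − (Σx)²/n = 128809.55 − 124009.27 = 4800.28
Sxy = Σxy − (Σx)(Σy)/n = 4838.273 − 4890.094 = -51.821
Syy = Σy² − (Σy)²/n = 193.4008 − 192.832514 = 0.568286
R² = Sxy²/(Sxx·Syy) = (-51.821)²/(4800.28·0.568286) = 0.984415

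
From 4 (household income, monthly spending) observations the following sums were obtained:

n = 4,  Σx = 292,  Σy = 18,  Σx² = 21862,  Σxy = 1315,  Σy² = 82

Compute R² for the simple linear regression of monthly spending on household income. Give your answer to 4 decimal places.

0.0018

Sxx = Σx² − (Σx)²/n = 21862 − 21316 = 546
Sxy = Σxy − (Σx)(Σy)/n = 1315 − 1314 = 1
Syy = Σy² − (Σy)²/n = 82 − 81 = 1
R² = Sxy²/(Sxx·Syy) = (1)²/(546·1) = 0.001832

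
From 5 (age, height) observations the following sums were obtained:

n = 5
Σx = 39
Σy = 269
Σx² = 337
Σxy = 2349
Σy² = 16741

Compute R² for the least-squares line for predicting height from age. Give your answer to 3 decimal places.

Sxx = Σx² − (Σx)²/n = 337 − 304.2 = 32.8
Sxy = Σxy − (Σx)(Σy)/n = 2349 − 2098.2 = 250.8
Syy = Σy² − (Σy)²/n = 16741 − 14472.2 = 2268.8
R² = Sxy²/(Sxx·Syy) = (250.8)²/(32.8·2268.8) = 0.845250

0.845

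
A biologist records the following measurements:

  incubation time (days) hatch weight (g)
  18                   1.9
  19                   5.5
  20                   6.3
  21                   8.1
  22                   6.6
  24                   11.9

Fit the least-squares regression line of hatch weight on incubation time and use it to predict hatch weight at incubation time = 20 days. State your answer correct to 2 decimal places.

5.78

n = 6, Σx = 124, Σy = 40.3, Σxy = 865.6, Σx² = 2586
Sxx = Σx² − (Σx)²/n = 2586 − 2562.666667 = 23.333333
Sxy = Σxy − (Σx)(Σy)/n = 865.6 − 832.866667 = 32.733333
b = Sxy/Sxx = 32.733333/23.333333 = 1.402857
a = ȳ − b·x̄ = 6.716667 − 1.402857·20.666667 = -22.275714
ŷ(20) = a + b·20 = -22.275714 + 1.402857·20 = 5.781429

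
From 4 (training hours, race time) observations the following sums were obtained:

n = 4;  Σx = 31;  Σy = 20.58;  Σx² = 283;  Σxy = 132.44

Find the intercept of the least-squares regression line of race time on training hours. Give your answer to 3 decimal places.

Sxx = Σx² − (Σx)²/n = 283 − 240.25 = 42.75
Sxy = Σxy − (Σx)(Σy)/n = 132.44 − 159.495 = -27.055
b = Sxy/Sxx = -27.055/42.75 = -0.632865
a = ȳ − b·x̄ = 5.145 − (-0.632865)·7.75 = 10.049708

10.050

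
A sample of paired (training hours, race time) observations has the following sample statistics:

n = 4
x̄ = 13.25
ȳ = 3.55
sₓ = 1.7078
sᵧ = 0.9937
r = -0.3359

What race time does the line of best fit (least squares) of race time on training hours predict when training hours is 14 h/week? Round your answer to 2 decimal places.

b = r · sᵧ/sₓ = -0.3359 · 0.9937/1.7078 = -0.195447
a = ȳ − b·x̄ = 3.55 − (-0.195447)·13.25 = 6.139668
ŷ(14) = a + b·14 = 6.139668 + (-0.195447)·14 = 3.403415

3.40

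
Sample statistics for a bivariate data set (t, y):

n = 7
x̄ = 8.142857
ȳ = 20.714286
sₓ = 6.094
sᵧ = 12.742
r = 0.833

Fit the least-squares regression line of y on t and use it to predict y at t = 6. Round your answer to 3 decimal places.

b = r · sᵧ/sₓ = 0.833 · 12.742/6.094 = 1.741727
a = ȳ − b·x̄ = 20.714286 − 1.741727·8.142857 = 6.531650
ŷ(6) = a + b·6 = 6.531650 + 1.741727·6 = 16.982014

16.982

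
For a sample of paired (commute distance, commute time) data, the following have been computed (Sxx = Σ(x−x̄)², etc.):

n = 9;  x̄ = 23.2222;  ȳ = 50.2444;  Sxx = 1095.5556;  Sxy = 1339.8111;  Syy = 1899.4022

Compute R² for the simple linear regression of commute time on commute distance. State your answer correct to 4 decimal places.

0.8627

R² = Sxy²/(Sxx·Syy) = (1339.8111)²/(1095.5556·1899.4022) = 0.862652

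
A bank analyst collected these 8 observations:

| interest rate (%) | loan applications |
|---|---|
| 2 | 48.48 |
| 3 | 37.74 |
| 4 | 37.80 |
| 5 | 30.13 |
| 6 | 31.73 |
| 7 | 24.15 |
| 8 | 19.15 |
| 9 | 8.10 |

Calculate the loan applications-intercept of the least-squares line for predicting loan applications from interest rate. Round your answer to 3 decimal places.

n = 8, Σx = 44, Σy = 237.28, Σxy = 1097.56, Σx² = 284
Sxx = Σx² − (Σx)²/n = 284 − 242 = 42
Sxy = Σxy − (Σx)(Σy)/n = 1097.56 − 1305.04 = -207.48
b = Sxy/Sxx = -207.48/42 = -4.94
a = ȳ − b·x̄ = 29.66 − (-4.94)·5.5 = 56.83

56.830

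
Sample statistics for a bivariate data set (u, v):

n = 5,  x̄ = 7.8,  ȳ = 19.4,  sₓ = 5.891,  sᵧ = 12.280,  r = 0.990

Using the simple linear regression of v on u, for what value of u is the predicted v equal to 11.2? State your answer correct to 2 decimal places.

b = r · sᵧ/sₓ = 0.99 · 12.28/5.891 = 2.063690
a = ȳ − b·x̄ = 19.4 − 2.063690·7.8 = 3.303215
Set a + b·x = 11.2: x = (11.2 − 3.303215) / 2.063690 = 3.826536

3.83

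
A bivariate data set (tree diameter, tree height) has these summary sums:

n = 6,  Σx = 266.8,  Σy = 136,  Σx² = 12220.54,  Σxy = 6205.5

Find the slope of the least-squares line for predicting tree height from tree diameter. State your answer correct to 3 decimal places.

0.443

Sxx = Σx² − (Σx)²/n = 12220.54 − 11863.706667 = 356.833333
Sxy = Σxy − (Σx)(Σy)/n = 6205.5 − 6047.466667 = 158.033333
b = Sxy/Sxx = 158.033333/356.833333 = 0.442877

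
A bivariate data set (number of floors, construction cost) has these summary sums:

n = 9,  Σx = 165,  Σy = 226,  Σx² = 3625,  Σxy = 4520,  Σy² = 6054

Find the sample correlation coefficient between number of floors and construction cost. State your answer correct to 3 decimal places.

0.790

Sxx = Σx² − (Σx)²/n = 3625 − 3025 = 600
Sxy = Σxy − (Σx)(Σy)/n = 4520 − 4143.333333 = 376.666667
Syy = Σy² − (Σy)²/n = 6054 − 5675.111111 = 378.888889
r = Sxy/√(Sxx·Syy) = 376.666667/√(227333.333333) = 376.666667/476.794855 = 0.789997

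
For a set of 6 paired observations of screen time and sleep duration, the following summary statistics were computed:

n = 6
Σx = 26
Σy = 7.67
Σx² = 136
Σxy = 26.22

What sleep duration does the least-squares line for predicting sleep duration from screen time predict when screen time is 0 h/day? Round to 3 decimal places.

Sxx = Σx² − (Σx)²/n = 136 − 112.666667 = 23.333333
Sxy = Σxy − (Σx)(Σy)/n = 26.22 − 33.236667 = -7.016667
b = Sxy/Sxx = -7.016667/23.333333 = -0.300714
a = ȳ − b·x̄ = 1.278333 − (-0.300714)·4.333333 = 2.581429
ŷ(0) = a + b·0 = 2.581429 + (-0.300714)·0 = 2.581429

2.581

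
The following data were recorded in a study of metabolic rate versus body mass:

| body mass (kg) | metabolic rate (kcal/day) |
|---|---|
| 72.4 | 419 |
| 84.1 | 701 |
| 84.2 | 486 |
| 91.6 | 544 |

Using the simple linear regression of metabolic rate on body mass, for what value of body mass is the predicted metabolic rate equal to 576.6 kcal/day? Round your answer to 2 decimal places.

88.24

n = 4, Σx = 332.3, Σy = 2150, Σxy = 180041.3, Σx² = 27794.77
Sxx = Σx² − (Σx)²/n = 27794.77 − 27605.8225 = 188.9475
Sxy = Σxy − (Σx)(Σy)/n = 180041.3 − 178611.25 = 1430.05
b = Sxy/Sxx = 1430.05/188.9475 = 7.568504
a = ȳ − b·x̄ = 537.5 − 7.568504·83.075 = -91.253510
Set a + b·x = 576.6: x = (576.6 − (-91.253510)) / 7.568504 = 88.241146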